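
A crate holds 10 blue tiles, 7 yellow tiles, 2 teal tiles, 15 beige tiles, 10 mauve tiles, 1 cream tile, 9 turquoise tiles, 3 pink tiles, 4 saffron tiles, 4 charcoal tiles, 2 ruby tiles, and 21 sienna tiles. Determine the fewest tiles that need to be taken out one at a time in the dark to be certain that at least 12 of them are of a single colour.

By the pigeonhole principle, put each drawn tile into a box by colour. The largest draw with every box below 12 takes min(count, 11) from each colour; colours with fewer than 11 contribute all they have.
Σ min(cᵢ, 11) = 10 + 7 + 2 + 11 + 10 + 1 + 9 + 3 + 4 + 4 + 2 + 11 = 74.
Draw number 74 + 1 = 75 must push one box to 12.

75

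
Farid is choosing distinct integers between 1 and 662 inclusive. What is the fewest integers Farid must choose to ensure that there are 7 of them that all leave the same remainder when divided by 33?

The 33 residue classes mod 33 are the pigeonholes.
With 198 integers one could put 6 in each residue class and have no class reach 7.
The 199th integer pushes some class to 7, so 33·6 + 1 = 199.

199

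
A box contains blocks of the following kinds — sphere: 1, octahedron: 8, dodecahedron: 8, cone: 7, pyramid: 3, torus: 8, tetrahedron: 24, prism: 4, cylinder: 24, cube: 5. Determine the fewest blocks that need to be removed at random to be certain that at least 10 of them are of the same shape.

An adversary could hand out at most 9 blocks per shape (8 shapes run out sooner): 1 + 8 + 8 + 7 + 3 + 8 + 9 + 4 + 9 + 5 = 62 blocks and still no shape has 10.
One more block lands in a shape already at 9, so 63 draws are enough and 62 are not.

63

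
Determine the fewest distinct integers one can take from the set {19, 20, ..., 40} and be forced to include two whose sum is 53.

Group the elements by complementary pair {x, 53−x}: {19,34}, {20,33}, {21,32}, …, giving 8 two-element pairs and 6 integers whose partner 53−x falls outside [19,40].
Treating each of those 14 groups as a pigeonhole, one can pick one integer per group — 14 integers — with no two summing to 53.
The 15th integer lands in an occupied pair, forcing a sum of 53.

15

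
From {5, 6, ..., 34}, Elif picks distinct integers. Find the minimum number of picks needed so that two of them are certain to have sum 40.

17

A set avoiding the sum 40 can contain at most one of each pair {x, 40−x}, plus the 2 elements whose complement lies outside the range or equal to its own complement.
The integers 5, …, 20 (16 of them) are such a set: any two sum to at least 5+6 = 11 and at most 19+20 = 39 < 40.
By pigeonhole, any 17th integer completes one of the 14 pairs, so 17 choices force a sum of 40.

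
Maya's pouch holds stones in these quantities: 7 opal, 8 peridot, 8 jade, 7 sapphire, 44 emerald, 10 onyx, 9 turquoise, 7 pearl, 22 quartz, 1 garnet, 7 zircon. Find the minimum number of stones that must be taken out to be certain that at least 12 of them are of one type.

The 11 types are the holes; the stones drawn are the pigeons.
To avoid 12 of any one type, the worst case takes at most 11 of each type, or every stone of a type that has fewer than 11.
That gives 7 + 8 + 8 + 7 + 11 + 10 + 9 + 7 + 11 + 1 + 7 = 86 stones with no type reaching 12.
The next stone forces some type to 12, so 86 + 1 = 87.

87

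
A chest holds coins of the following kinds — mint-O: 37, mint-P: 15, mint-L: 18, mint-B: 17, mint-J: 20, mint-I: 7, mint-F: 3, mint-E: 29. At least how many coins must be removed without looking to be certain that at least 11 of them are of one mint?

71

An adversary could hand out at most 10 coins per mint (mint-I, mint-F run out sooner): 10 + 10 + 10 + 10 + 10 + 7 + 3 + 10 = 70 coins and still no mint has 11.
Pigeonhole: one more coin lands in a mint already at 10, so 71 draws are enough and 70 are not.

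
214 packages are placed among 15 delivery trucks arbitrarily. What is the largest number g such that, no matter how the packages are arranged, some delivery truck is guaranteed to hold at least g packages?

Pigeonhole: the 15 delivery trucks are the holes and the 214 packages are the pigeons.
If every delivery truck held at most 14 packages, the total would be at most 15 × 14 = 210, which is less than 214.
So some delivery truck holds at least ⌈214/15⌉ = 15 packages.

15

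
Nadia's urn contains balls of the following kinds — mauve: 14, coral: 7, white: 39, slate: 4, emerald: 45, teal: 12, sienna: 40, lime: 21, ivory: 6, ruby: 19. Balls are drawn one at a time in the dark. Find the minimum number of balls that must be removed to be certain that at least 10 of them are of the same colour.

81

Pigeonhole: the 10 colours are the holes; the balls drawn are the pigeons.
To avoid 10 of any one colour, the worst case takes at most 9 of each colour, or every ball of a colour that has fewer than 9.
That gives 9 + 7 + 9 + 4 + 9 + 9 + 9 + 9 + 6 + 9 = 80 balls with no colour reaching 10.
The next ball forces some colour to 10, so 80 + 1 = 81.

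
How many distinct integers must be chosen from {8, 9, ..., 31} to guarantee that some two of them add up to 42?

15

Two chosen integers sum to 42 exactly when both halves of some pair {x, 42−x} with 11 ≤ x ≤ 42−x ≤ 31 are chosen — 10 such pairs.
The remaining 4 elements (those with no distinct partner in range) can never complete a 42-sum, so the worst case takes all of them and one from each pair: 4 + 10 = 14.
The 15th integer has to be the second member of some pair, so 14 + 1 = 15.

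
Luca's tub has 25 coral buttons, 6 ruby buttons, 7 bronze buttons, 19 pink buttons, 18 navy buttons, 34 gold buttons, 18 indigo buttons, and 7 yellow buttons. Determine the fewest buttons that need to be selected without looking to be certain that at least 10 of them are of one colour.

An adversary could hand out at most 9 buttons per colour (ruby, bronze, yellow run out sooner): 9 + 6 + 7 + 9 + 9 + 9 + 9 + 7 = 65 buttons and still no colour has 10.
One more button lands in a colour already at 9, so 66 draws are enough and 65 are not.

66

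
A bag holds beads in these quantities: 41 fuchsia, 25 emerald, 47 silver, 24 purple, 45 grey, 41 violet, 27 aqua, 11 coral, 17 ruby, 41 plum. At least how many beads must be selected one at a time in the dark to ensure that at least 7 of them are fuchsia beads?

In the worst case for collecting fuchsia beads, every non-fuchsia bead comes out first.
There are 25 + 47 + 24 + 45 + 41 + 27 + 11 + 17 + 41 = 278 non-fuchsia beads altogether.
After those, each further bead must be fuchsia, so 278 + 7 = 285 draws guarantee 7 fuchsia beads.

285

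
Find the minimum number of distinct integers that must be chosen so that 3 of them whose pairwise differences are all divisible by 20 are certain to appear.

Integers whose pairwise differences are multiples of 20 are exactly those sharing a remainder mod 20. The 20 residue classes mod 20 are the pigeonholes.
With 40 integers one could put 2 in each residue class and have no class reach 3.
The 41st integer pushes some class to 3, so 20·2 + 1 = 41.

41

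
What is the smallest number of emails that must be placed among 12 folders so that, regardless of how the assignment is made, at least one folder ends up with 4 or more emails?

With 36 emails one could put exactly 3 in each of the 12 folders, and no folder would reach 4.
One more email must land in a folder that already has 3, giving it 4.
So 12 × 3 + 1 = 37 emails are required.

37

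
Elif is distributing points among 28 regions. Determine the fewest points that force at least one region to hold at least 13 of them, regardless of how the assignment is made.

With 336 points one could put exactly 12 in each of the 28 regions, and no region would reach 13.
One more point must land in a region that already has 12, giving it 13.
So 28 × 12 + 1 = 337 points are required.

337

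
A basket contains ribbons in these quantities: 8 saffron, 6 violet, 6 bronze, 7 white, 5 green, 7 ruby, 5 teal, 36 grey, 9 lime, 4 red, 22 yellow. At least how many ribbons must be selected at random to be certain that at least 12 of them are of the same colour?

An adversary could hand out at most 11 ribbons per colour (9 colours run out sooner): 8 + 6 + 6 + 7 + 5 + 7 + 5 + 11 + 9 + 4 + 11 = 79 ribbons and still no colour has 12.
By pigeonhole, one more ribbon lands in a colour already at 11, so 80 draws are enough and 79 are not.

80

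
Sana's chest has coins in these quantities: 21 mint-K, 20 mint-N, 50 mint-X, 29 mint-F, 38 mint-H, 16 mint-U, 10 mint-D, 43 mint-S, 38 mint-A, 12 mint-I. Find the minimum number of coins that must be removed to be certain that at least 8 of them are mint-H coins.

247

In the worst case for collecting mint-H coins, every non-mint-H coin comes out first.
There are 21 + 20 + 50 + 29 + 16 + 10 + 43 + 38 + 12 = 239 non-mint-H coins altogether.
After those, each further coin must be mint-H, so 239 + 8 = 247 draws guarantee 8 mint-H coins.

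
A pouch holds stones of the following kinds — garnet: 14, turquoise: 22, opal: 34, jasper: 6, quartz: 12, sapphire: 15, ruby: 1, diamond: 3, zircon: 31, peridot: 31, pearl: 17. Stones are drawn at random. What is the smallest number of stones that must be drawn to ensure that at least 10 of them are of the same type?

Put each drawn stone into a box by type. The largest draw with every box below 10 takes min(count, 9) from each type; types with fewer than 9 contribute all they have.
Σ min(cᵢ, 9) = 9 + 9 + 9 + 6 + 9 + 9 + 1 + 3 + 9 + 9 + 9 = 82.
Draw number 82 + 1 = 83 must push one box to 10.

83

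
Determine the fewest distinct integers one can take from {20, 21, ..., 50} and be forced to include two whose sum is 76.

Two chosen integers sum to 76 exactly when both halves of some pair {x, 76−x} with 26 ≤ x ≤ 76−x ≤ 50 are chosen — 12 such pairs.
The remaining 7 elements (those with no distinct partner in range) can never complete a 76-sum, so the worst case takes all of them and one from each pair: 7 + 12 = 19.
By the pigeonhole principle, the 20th integer has to be the second member of some pair, so 19 + 1 = 20.

20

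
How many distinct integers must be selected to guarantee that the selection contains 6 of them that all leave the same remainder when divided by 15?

By the pigeonhole principle, the 15 residue classes mod 15 are the pigeonholes.
With 75 integers one could put 5 in each residue class and have no class reach 6.
The 76th integer pushes some class to 6, so 15·5 + 1 = 76.

76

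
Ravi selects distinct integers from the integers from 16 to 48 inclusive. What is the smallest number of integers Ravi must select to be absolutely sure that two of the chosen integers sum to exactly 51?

A set avoiding the sum 51 can contain at most one of each pair {x, 51−x}, plus the 13 elements whose complement lies outside the range.
The integers 26, …, 48 (23 of them) are such a set: any two sum to at least 26+27 = 53 > 51.
Any 24th integer completes one of the 10 pairs, so 24 choices force a sum of 51.

24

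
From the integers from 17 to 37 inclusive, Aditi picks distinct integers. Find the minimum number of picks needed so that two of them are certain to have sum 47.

Two chosen integers sum to 47 exactly when both halves of some pair {x, 47−x} with 17 ≤ x ≤ 47−x ≤ 30 are chosen — 7 such pairs.
The remaining 7 elements (those with no distinct partner in range) can never complete a 47-sum, so the worst case takes all of them and one from each pair: 7 + 7 = 14.
The 15th integer has to be the second member of some pair, so 14 + 1 = 15.

15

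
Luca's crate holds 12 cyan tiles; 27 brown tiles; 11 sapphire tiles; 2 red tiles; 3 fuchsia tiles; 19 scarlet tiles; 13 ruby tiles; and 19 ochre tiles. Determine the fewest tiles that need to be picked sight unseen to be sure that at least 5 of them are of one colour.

An adversary could hand out at most 4 tiles per colour (red, fuchsia run out sooner): 4 + 4 + 4 + 2 + 3 + 4 + 4 + 4 = 29 tiles and still no colour has 5.
One more tile lands in a colour already at 4, so 30 draws are enough and 29 are not.

30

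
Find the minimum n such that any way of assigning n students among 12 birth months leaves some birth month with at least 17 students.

With 192 students one could put exactly 16 in each of the 12 birth months, and no birth month would reach 17.
One more student must land in a birth month that already has 16, giving it 17.
So 12 × 16 + 1 = 193 students are required.

193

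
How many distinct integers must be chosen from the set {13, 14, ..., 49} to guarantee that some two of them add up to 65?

A set avoiding the sum 65 can contain at most one of each pair {x, 65−x}, plus the 3 elements whose complement lies outside the range.
The integers 13, …, 32 (20 of them) are such a set: any two sum to at least 13+14 = 27 and at most 31+32 = 63 < 65.
By pigeonhole, any 21st integer completes one of the 17 pairs, so 21 choices force a sum of 65.

21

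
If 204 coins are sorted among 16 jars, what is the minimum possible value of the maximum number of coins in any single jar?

13

The 16 jars are the holes and the 204 coins are the pigeons.
If every jar held at most 12 coins, the total would be at most 16 × 12 = 192, which is less than 204.
So some jar holds at least ⌈204/16⌉ = 13 coins.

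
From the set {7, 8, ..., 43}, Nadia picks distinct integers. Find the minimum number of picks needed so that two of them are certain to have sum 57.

23

Group the elements by complementary pair {x, 57−x}: {14,43}, {15,42}, {16,41}, …, giving 15 two-element pairs and 7 integers whose partner 57−x falls outside [7,43].
Pigeonhole: treating each of those 22 groups as a pigeonhole, one can pick one integer per group — 22 integers — with no two summing to 57.
The 23rd integer lands in an occupied pair, forcing a sum of 57.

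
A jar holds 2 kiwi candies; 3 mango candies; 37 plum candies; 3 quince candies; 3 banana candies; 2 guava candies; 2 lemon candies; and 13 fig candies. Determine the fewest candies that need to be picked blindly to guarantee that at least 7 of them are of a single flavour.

Put each drawn candy into a box by flavour. The largest draw with every box below 7 takes min(count, 6) from each flavour; flavours with fewer than 6 contribute all they have.
Σ min(cᵢ, 6) = 2 + 3 + 6 + 3 + 3 + 2 + 2 + 6 = 27.
Draw number 27 + 1 = 28 must push one box to 7.

28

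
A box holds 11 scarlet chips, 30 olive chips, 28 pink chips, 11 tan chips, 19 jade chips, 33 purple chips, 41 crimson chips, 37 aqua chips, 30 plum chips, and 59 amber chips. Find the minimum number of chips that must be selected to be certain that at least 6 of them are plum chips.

In the worst case for collecting plum chips, every non-plum chip comes out first.
There are 11 + 30 + 28 + 11 + 19 + 33 + 41 + 37 + 59 = 269 non-plum chips altogether.
After those, each further chip must be plum, so 269 + 6 = 275 draws guarantee 6 plum chips.

275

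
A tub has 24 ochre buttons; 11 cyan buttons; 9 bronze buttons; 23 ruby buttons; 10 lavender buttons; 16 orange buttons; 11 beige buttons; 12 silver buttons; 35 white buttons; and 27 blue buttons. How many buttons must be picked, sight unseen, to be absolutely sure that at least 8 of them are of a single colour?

Pigeonhole: the 10 colours are the holes; the buttons drawn are the pigeons.
To avoid 8 of any one colour, the worst case takes at most 7 of each colour.
That gives 7 + 7 + 7 + 7 + 7 + 7 + 7 + 7 + 7 + 7 = 70 buttons with no colour reaching 8.
The next button forces some colour to 8, so 70 + 1 = 71.

71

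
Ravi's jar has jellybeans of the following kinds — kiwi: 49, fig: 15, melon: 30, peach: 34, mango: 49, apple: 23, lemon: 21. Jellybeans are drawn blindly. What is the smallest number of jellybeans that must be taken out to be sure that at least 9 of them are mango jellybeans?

181

In the worst case for collecting mango jellybeans, every non-mango jellybean comes out first.
There are 49 + 15 + 30 + 34 + 23 + 21 = 172 non-mango jellybeans altogether.
After those, each further jellybean must be mango, so 172 + 9 = 181 draws guarantee 9 mango jellybeans.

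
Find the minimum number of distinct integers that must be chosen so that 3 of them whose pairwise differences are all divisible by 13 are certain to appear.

Integers whose pairwise differences are multiples of 13 are exactly those sharing a remainder mod 13. Pigeonhole: the 13 residue classes mod 13 are the pigeonholes.
With 26 integers one could put 2 in each residue class and have no class reach 3.
The 27th integer pushes some class to 3, so 13·2 + 1 = 27.

27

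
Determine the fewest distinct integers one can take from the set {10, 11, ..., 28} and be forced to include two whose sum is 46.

15

A set avoiding the sum 46 can contain at most one of each pair {x, 46−x}, plus the 9 elements whose complement lies outside the range or equal to its own complement.
The integers 10, …, 23 (14 of them) are such a set: any two sum to at least 10+11 = 21 and at most 22+23 = 45 < 46.
Any 15th integer completes one of the 5 pairs, so 15 choices force a sum of 46.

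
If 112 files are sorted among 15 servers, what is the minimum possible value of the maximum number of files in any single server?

By pigeonhole, the 15 servers are the holes and the 112 files are the pigeons.
If every server held at most 7 files, the total would be at most 15 × 7 = 105, which is less than 112.
So some server holds at least ⌈112/15⌉ = 8 files.

8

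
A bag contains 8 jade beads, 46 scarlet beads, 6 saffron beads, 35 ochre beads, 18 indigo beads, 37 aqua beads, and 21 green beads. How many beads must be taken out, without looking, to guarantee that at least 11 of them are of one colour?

An adversary could hand out at most 10 beads per colour (jade, saffron run out sooner): 8 + 10 + 6 + 10 + 10 + 10 + 10 = 64 beads and still no colour has 11.
Pigeonhole: one more bead lands in a colour already at 10, so 65 draws are enough and 64 are not.

65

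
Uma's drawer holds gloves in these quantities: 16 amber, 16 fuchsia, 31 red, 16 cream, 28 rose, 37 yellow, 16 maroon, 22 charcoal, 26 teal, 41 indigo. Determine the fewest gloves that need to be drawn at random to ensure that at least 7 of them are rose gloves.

In the worst case for collecting rose gloves, every non-rose glove comes out first.
There are 16 + 16 + 31 + 16 + 37 + 16 + 22 + 26 + 41 = 221 non-rose gloves altogether.
After those, each further glove must be rose, so 221 + 7 = 228 draws guarantee 7 rose gloves.

228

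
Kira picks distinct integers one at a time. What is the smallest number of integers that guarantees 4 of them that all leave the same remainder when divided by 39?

118

The 39 residue classes mod 39 are the pigeonholes.
With 117 integers one could put 3 in each residue class and have no class reach 4.
The 118th integer pushes some class to 4, so 39·3 + 1 = 118.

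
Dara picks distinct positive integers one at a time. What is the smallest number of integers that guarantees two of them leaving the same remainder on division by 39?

40

By pigeonhole, the 39 residue classes mod 39 are the pigeonholes.
With 39 integers one could put 1 in each residue class and have no class reach 2.
The 40th integer pushes some class to 2, so 39·1 + 1 = 40.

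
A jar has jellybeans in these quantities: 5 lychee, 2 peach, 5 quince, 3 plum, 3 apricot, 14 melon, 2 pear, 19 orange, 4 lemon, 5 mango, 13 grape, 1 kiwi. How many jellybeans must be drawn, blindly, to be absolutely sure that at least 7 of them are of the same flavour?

49

An adversary could hand out at most 6 jellybeans per flavour (9 flavours run out sooner): 5 + 2 + 5 + 3 + 3 + 6 + 2 + 6 + 4 + 5 + 6 + 1 = 48 jellybeans and still no flavour has 7.
By pigeonhole, one more jellybean lands in a flavour already at 6, so 49 draws are enough and 48 are not.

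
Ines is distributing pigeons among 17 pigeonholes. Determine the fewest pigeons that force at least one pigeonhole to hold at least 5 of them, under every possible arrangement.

69

With 68 pigeons one could put exactly 4 in each of the 17 pigeonholes, and no pigeonhole would reach 5.
Pigeonhole: one more pigeon must land in a pigeonhole that already has 4, giving it 5.
So 17 × 4 + 1 = 69 pigeons are required.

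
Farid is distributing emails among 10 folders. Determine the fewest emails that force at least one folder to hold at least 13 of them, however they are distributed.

121

With 120 emails one could put exactly 12 in each of the 10 folders, and no folder would reach 13.
Pigeonhole: one more email must land in a folder that already has 12, giving it 13.
So 10 × 12 + 1 = 121 emails are required.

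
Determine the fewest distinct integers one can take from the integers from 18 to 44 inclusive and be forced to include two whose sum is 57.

17

Two chosen integers sum to 57 exactly when both halves of some pair {x, 57−x} with 18 ≤ x ≤ 57−x ≤ 39 are chosen — 11 such pairs.
The remaining 5 elements (those with no distinct partner in range) can never complete a 57-sum, so the worst case takes all of them and one from each pair: 5 + 11 = 16.
Pigeonhole: the 17th integer has to be the second member of some pair, so 16 + 1 = 17.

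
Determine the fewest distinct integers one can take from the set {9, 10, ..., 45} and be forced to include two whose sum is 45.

24

Group the elements by complementary pair {x, 45−x}: {9,36}, {10,35}, {11,34}, …, giving 14 two-element pairs and 9 integers whose partner 45−x falls outside [9,45].
Treating each of those 23 groups as a pigeonhole, one can pick one integer per group — 23 integers — with no two summing to 45.
The 24th integer lands in an occupied pair, forcing a sum of 45.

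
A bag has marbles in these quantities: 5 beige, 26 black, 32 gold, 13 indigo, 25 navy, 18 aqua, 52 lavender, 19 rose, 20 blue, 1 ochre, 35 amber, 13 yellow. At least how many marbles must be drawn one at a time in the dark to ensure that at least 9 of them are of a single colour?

An adversary could hand out at most 8 marbles per colour (beige, ochre run out sooner): 5 + 8 + 8 + 8 + 8 + 8 + 8 + 8 + 8 + 1 + 8 + 8 = 86 marbles and still no colour has 9.
Pigeonhole: one more marble lands in a colour already at 8, so 87 draws are enough and 86 are not.

87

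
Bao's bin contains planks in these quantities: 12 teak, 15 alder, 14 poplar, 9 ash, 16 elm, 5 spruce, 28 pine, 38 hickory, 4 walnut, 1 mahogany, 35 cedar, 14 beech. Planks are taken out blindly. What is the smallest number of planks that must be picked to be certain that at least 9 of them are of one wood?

83

An adversary could hand out at most 8 planks per wood (spruce, walnut, mahogany run out sooner): 8 + 8 + 8 + 8 + 8 + 5 + 8 + 8 + 4 + 1 + 8 + 8 = 82 planks and still no wood has 9.
One more plank lands in a wood already at 8, so 83 draws are enough and 82 are not.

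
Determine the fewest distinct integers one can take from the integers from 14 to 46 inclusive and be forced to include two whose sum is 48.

Group the elements by complementary pair {x, 48−x}: {14,34}, {15,33}, {16,32}, …, giving 10 two-element pairs; the single value 24 (it cannot pair with itself since the integers are distinct); and 12 integers whose partner 48−x falls outside [14,46].
Treating each of those 23 groups as a pigeonhole, one can pick one integer per group — 23 integers — with no two summing to 48.
The 24th integer lands in an occupied pair, forcing a sum of 48.

24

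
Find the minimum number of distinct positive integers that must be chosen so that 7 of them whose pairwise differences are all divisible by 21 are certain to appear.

Integers whose pairwise differences are multiples of 21 are exactly those sharing a remainder mod 21. By the pigeonhole principle, the 21 residue classes mod 21 are the pigeonholes.
With 126 integers one could put 6 in each residue class and have no class reach 7.
The 127th integer pushes some class to 7, so 21·6 + 1 = 127.

127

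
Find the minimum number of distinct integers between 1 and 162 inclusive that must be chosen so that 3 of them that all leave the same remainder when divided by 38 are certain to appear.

The 38 residue classes mod 38 are the pigeonholes.
With 76 integers one could put 2 in each residue class and have no class reach 3.
The 77th integer pushes some class to 3, so 38·2 + 1 = 77.

77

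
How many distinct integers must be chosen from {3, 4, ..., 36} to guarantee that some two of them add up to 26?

25

A set avoiding the sum 26 can contain at most one of each pair {x, 26−x}, plus the 14 elements whose complement lies outside the range or equal to its own complement.
The integers 13, …, 36 (24 of them) are such a set: any two sum to at least 13+14 = 27 > 26.
Pigeonhole: any 25th integer completes one of the 10 pairs, so 25 choices force a sum of 26.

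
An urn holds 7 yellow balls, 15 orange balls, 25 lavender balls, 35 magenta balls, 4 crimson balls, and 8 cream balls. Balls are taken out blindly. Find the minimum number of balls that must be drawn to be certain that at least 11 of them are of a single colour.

By pigeonhole, the 6 colours are the holes; the balls drawn are the pigeons.
To avoid 11 of any one colour, the worst case takes at most 10 of each colour, or every ball of a colour that has fewer than 10.
That gives 7 + 10 + 10 + 10 + 4 + 8 = 49 balls with no colour reaching 11.
The next ball forces some colour to 11, so 49 + 1 = 50.

50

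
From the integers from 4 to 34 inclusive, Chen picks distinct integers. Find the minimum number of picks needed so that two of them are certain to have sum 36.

Group the elements by complementary pair {x, 36−x}: {4,32}, {5,31}, {6,30}, …, giving 14 two-element pairs, the single value 18 (it cannot pair with itself since the integers are distinct), and 2 integers whose partner 36−x falls outside [4,34].
Pigeonhole: treating each of those 17 groups as a pigeonhole, one can pick one integer per group — 17 integers — with no two summing to 36.
The 18th integer lands in an occupied pair, forcing a sum of 36.

18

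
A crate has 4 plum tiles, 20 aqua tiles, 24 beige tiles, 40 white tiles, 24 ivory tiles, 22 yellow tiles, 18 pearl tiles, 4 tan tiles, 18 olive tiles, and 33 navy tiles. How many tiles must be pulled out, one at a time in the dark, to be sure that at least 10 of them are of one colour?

81

An adversary could hand out at most 9 tiles per colour (plum, tan run out sooner): 4 + 9 + 9 + 9 + 9 + 9 + 9 + 4 + 9 + 9 = 80 tiles and still no colour has 10.
One more tile lands in a colour already at 9, so 81 draws are enough and 80 are not.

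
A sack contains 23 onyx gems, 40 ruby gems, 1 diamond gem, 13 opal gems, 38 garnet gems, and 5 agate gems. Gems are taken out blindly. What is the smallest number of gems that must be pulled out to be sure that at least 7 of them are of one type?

An adversary could hand out at most 6 gems per type (diamond, agate run out sooner): 6 + 6 + 1 + 6 + 6 + 5 = 30 gems and still no type has 7.
One more gem lands in a type already at 6, so 31 draws are enough and 30 are not.

31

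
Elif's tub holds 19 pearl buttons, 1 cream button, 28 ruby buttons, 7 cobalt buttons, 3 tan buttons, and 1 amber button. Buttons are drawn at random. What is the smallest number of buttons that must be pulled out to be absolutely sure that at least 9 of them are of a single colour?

29

Pigeonhole: the 6 colours are the holes; the buttons drawn are the pigeons.
To avoid 9 of any one colour, the worst case takes at most 8 of each colour, or every button of a colour that has fewer than 8.
That gives 8 + 1 + 8 + 7 + 3 + 1 = 28 buttons with no colour reaching 9.
The next button forces some colour to 9, so 28 + 1 = 29.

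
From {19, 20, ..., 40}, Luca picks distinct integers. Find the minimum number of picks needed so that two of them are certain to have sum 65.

A set avoiding the sum 65 can contain at most one of each pair {x, 65−x}, plus the 6 elements whose complement lies outside the range.
The integers 19, …, 32 (14 of them) are such a set: any two sum to at least 19+20 = 39 and at most 31+32 = 63 < 65.
Any 15th integer completes one of the 8 pairs, so 15 choices force a sum of 65.

15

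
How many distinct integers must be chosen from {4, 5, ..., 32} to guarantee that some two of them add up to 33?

A set avoiding the sum 33 can contain at most one of each pair {x, 33−x}, plus the 3 elements whose complement lies outside the range.
The integers 17, …, 32 (16 of them) are such a set: any two sum to at least 17+18 = 35 > 33.
Any 17th integer completes one of the 13 pairs, so 17 choices force a sum of 33.

17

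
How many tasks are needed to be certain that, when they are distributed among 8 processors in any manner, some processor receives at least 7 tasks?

49

With 48 tasks one could put exactly 6 in each of the 8 processors, and no processor would reach 7.
One more task must land in a processor that already has 6, giving it 7.
So 8 × 6 + 1 = 49 tasks are required.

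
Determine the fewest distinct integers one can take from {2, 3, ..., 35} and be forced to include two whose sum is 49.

Two chosen integers sum to 49 exactly when both halves of some pair {x, 49−x} with 14 ≤ x ≤ 49−x ≤ 35 are chosen — 11 such pairs.
The remaining 12 elements (those with no distinct partner in range) can never complete a 49-sum, so the worst case takes all of them and one from each pair: 12 + 11 = 23.
By pigeonhole, the 24th integer has to be the second member of some pair, so 23 + 1 = 24.

24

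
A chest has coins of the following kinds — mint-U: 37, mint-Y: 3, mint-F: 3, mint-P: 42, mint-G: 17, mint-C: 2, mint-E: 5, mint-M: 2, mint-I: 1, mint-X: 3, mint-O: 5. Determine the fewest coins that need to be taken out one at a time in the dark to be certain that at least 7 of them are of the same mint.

The 11 mints are the holes; the coins drawn are the pigeons.
To avoid 7 of any one mint, the worst case takes at most 6 of each mint, or every coin of a mint that has fewer than 6.
That gives 6 + 3 + 3 + 6 + 6 + 2 + 5 + 2 + 1 + 3 + 5 = 42 coins with no mint reaching 7.
The next coin forces some mint to 7, so 42 + 1 = 43.

43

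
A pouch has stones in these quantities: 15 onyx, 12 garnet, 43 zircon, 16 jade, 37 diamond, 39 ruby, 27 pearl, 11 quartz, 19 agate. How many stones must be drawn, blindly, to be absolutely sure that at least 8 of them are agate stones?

208

In the worst case for collecting agate stones, every non-agate stone comes out first.
There are 15 + 12 + 43 + 16 + 37 + 39 + 27 + 11 = 200 non-agate stones altogether.
After those, each further stone must be agate, so 200 + 8 = 208 draws guarantee 8 agate stones.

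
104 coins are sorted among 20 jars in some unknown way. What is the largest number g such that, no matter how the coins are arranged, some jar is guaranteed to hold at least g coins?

Pigeonhole: the 20 jars are the holes and the 104 coins are the pigeons.
If every jar held at most 5 coins, the total would be at most 20 × 5 = 100, which is less than 104.
So some jar holds at least ⌈104/20⌉ = 6 coins.

6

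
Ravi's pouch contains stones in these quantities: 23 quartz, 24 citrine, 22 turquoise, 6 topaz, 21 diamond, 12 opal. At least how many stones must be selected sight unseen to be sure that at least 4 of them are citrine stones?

88

In the worst case for collecting citrine stones, every non-citrine stone comes out first.
There are 23 + 22 + 6 + 21 + 12 = 84 non-citrine stones altogether.
After those, each further stone must be citrine, so 84 + 4 = 88 draws guarantee 4 citrine stones.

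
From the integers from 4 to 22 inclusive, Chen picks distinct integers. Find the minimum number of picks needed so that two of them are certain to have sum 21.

A set avoiding the sum 21 can contain at most one of each pair {x, 21−x}, plus the 5 elements whose complement lies outside the range.
The integers 11, …, 22 (12 of them) are such a set: any two sum to at least 11+12 = 23 > 21.
By pigeonhole, any 13th integer completes one of the 7 pairs, so 13 choices force a sum of 21.

13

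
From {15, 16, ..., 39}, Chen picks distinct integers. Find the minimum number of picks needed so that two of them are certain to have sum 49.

16

A set avoiding the sum 49 can contain at most one of each pair {x, 49−x}, plus the 5 elements whose complement lies outside the range.
The integers 25, …, 39 (15 of them) are such a set: any two sum to at least 25+26 = 51 > 49.
Any 16th integer completes one of the 10 pairs, so 16 choices force a sum of 49.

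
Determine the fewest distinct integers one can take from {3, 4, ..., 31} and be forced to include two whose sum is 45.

21

Two chosen integers sum to 45 exactly when both halves of some pair {x, 45−x} with 14 ≤ x ≤ 45−x ≤ 31 are chosen — 9 such pairs.
The remaining 11 elements (those with no distinct partner in range) can never complete a 45-sum, so the worst case takes all of them and one from each pair: 11 + 9 = 20.
By the pigeonhole principle, the 21st integer has to be the second member of some pair, so 20 + 1 = 21.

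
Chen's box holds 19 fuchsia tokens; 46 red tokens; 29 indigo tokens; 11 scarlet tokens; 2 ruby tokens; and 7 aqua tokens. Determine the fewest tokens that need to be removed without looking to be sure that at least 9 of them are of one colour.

An adversary could hand out at most 8 tokens per colour (ruby, aqua run out sooner): 8 + 8 + 8 + 8 + 2 + 7 = 41 tokens and still no colour has 9.
By the pigeonhole principle, one more token lands in a colour already at 8, so 42 draws are enough and 41 are not.

42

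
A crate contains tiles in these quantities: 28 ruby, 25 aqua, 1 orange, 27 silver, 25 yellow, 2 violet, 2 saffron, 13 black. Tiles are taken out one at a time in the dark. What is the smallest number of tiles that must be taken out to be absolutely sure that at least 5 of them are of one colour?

26

By pigeonhole, the 8 colours are the holes; the tiles drawn are the pigeons.
To avoid 5 of any one colour, the worst case takes at most 4 of each colour, or every tile of a colour that has fewer than 4.
That gives 4 + 4 + 1 + 4 + 4 + 2 + 2 + 4 = 25 tiles with no colour reaching 5.
The next tile forces some colour to 5, so 25 + 1 = 26.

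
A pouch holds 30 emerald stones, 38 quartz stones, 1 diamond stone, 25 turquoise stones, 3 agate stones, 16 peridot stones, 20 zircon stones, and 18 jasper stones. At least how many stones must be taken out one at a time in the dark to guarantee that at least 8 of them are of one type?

47

Pigeonhole: put each drawn stone into a box by type. The largest draw with every box below 8 takes min(count, 7) from each type; types with fewer than 7 contribute all they have.
Σ min(cᵢ, 7) = 7 + 7 + 1 + 7 + 3 + 7 + 7 + 7 = 46.
Draw number 46 + 1 = 47 must push one box to 8.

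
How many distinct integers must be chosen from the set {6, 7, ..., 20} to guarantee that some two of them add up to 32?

12

A set avoiding the sum 32 can contain at most one of each pair {x, 32−x}, plus the 7 elements whose complement lies outside the range or equal to its own complement.
The integers 6, …, 16 (11 of them) are such a set: any two sum to at least 6+7 = 13 and at most 15+16 = 31 < 32.
Any 12th integer completes one of the 4 pairs, so 12 choices force a sum of 32.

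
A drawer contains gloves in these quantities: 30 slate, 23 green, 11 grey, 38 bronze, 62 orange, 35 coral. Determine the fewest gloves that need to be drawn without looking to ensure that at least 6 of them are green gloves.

182

In the worst case for collecting green gloves, every non-green glove comes out first.
There are 30 + 11 + 38 + 62 + 35 = 176 non-green gloves altogether.
After those, each further glove must be green, so 176 + 6 = 182 draws guarantee 6 green gloves.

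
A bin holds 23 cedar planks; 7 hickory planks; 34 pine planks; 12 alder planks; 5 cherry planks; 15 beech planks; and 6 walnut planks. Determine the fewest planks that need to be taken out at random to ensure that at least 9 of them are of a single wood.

51

Pigeonhole: put each drawn plank into a box by wood. The largest draw with every box below 9 takes min(count, 8) from each wood; woods with fewer than 8 contribute all they have.
Σ min(cᵢ, 8) = 8 + 7 + 8 + 8 + 5 + 8 + 6 = 50.
Draw number 50 + 1 = 51 must push one box to 9.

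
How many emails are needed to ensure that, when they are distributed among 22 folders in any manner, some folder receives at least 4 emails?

With 66 emails one could put exactly 3 in each of the 22 folders, and no folder would reach 4.
By the pigeonhole principle, one more email must land in a folder that already has 3, giving it 4.
So 22 × 3 + 1 = 67 emails are required.

67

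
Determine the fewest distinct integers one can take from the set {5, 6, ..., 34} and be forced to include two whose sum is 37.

A set avoiding the sum 37 can contain at most one of each pair {x, 37−x}, plus the 2 elements whose complement lies outside the range.
The integers 19, …, 34 (16 of them) are such a set: any two sum to at least 19+20 = 39 > 37.
Any 17th integer completes one of the 14 pairs, so 17 choices force a sum of 37.

17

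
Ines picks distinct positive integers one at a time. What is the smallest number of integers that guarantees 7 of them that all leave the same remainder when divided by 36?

217

The 36 residue classes mod 36 are the pigeonholes.
With 216 integers one could put 6 in each residue class and have no class reach 7.
The 217th integer pushes some class to 7, so 36·6 + 1 = 217.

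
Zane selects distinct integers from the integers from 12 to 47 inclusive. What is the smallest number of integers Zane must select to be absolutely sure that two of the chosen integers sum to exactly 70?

Group the elements by complementary pair {x, 70−x}: {23,47}, {24,46}, {25,45}, …, giving 12 two-element pairs; the single value 35 (it cannot pair with itself since the integers are distinct); and 11 integers whose partner 70−x falls outside [12,47].
By the pigeonhole principle, treating each of those 24 groups as a pigeonhole, one can pick one integer per group — 24 integers — with no two summing to 70.
The 25th integer lands in an occupied pair, forcing a sum of 70.

25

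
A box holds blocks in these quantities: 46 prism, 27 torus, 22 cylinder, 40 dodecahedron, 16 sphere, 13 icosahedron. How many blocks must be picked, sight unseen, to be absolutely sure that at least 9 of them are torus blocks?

In the worst case for collecting torus blocks, every non-torus block comes out first.
There are 46 + 22 + 40 + 16 + 13 = 137 non-torus blocks altogether.
After those, each further block must be torus, so 137 + 9 = 146 draws guarantee 9 torus blocks.

146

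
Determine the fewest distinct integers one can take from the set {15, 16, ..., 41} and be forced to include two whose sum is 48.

Two chosen integers sum to 48 exactly when both halves of some pair {x, 48−x} with 15 ≤ x ≤ 48−x ≤ 33 are chosen — 9 such pairs.
The remaining 9 elements (those with no distinct partner in range) can never complete a 48-sum, so the worst case takes all of them and one from each pair: 9 + 9 = 18.
The 19th integer has to be the second member of some pair, so 18 + 1 = 19.

19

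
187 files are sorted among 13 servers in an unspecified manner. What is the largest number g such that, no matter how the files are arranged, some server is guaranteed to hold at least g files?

The 13 servers are the holes and the 187 files are the pigeons.
If every server held at most 14 files, the total would be at most 13 × 14 = 182, which is less than 187.
So some server holds at least ⌈187/13⌉ = 15 files.

15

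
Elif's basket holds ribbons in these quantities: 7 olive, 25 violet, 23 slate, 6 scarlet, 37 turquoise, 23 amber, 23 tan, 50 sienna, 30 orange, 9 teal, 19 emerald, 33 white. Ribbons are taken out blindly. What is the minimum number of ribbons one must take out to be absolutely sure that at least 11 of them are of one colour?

113

Put each drawn ribbon into a box by colour. The largest draw with every box below 11 takes min(count, 10) from each colour; colours with fewer than 10 contribute all they have.
Σ min(cᵢ, 10) = 7 + 10 + 10 + 6 + 10 + 10 + 10 + 10 + 10 + 9 + 10 + 10 = 112.
Draw number 112 + 1 = 113 must push one box to 11.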